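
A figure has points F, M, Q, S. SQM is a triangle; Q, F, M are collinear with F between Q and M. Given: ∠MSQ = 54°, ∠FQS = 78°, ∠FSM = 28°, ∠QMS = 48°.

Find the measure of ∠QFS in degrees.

1. ∠FMS = 48°  [F on ray MQ]
2. ∠MFS = 104°  [△SFM]
3. ∠QFS = 76°  [linear pair at F on QM]

∠QFS = 76°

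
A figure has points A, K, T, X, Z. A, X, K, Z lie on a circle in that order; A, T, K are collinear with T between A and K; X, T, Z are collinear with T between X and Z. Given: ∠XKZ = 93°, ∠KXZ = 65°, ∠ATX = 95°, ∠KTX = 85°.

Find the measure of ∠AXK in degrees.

1. ∠KZX = 22°  [△XKZ]
2. ∠AKX = 30°  [△XTK]
3. ∠KAX = 22°  [same arc XK]
4. ∠AXK = 128°  [△AXK]

∠AXK = 128°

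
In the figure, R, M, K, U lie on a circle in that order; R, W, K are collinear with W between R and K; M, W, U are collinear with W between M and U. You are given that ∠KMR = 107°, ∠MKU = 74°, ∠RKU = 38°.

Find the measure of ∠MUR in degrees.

∠MUR = 36°

1. ∠MRU = 106°  [cyclic RMKU, opposite ∠R+∠K]
2. ∠RMU = 38°  [same arc RU]
3. ∠MUR = 36°  [△RMU]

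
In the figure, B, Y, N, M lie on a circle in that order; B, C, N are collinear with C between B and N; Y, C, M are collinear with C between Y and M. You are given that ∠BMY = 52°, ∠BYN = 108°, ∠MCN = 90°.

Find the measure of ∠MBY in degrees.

1. ∠BNY = 52°  [same arc BY]
2. ∠NBY = 20°  [△BYN]
3. ∠BCY = 90°  [vertical angles at C]
4. ∠BYM = 70°  [△BCY]
5. ∠MBY = 58°  [△BYM]

∠MBY = 58°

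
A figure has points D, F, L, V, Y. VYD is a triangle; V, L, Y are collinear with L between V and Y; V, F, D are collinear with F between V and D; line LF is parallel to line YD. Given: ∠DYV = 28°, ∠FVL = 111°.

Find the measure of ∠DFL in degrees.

1. ∠FLV = 28°  [LF∥YD, corresponding at L]
2. ∠LFV = 41°  [△VLF]
3. ∠DFL = 139°  [linear pair at F on VD]

∠DFL = 139°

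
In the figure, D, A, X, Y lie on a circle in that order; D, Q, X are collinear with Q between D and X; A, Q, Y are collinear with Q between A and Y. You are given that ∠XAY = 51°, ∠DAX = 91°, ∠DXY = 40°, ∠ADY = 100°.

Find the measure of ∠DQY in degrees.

∠DQY = 89°

1. ∠XDY = 51°  [same arc XY]
2. ∠DAY = 40°  [same arc DY]
3. ∠AYD = 40°  [△DAY]
4. ∠DQY = 89°  [△DQY]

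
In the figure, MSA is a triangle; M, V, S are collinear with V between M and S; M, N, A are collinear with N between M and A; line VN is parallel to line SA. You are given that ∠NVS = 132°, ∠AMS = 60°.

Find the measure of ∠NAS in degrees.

∠NAS = 72°

1. ∠MVN = 48°  [linear pair at V on MS]
2. ∠NMV = 60°  [V on MS, N on MA]
3. ∠MNV = 72°  [△MVN]
4. ∠ANV = 108°  [linear pair at N on MA]
5. ∠NAS = 72°  [VN∥SA, co-interior at A–N]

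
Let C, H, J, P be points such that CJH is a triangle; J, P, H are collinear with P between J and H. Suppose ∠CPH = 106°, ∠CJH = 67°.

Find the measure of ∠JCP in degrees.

1. ∠CPJ = 74°  [linear pair at P on JH]
2. ∠CJP = 67°  [P on ray JH]
3. ∠JCP = 39°  [△CJP]

∠JCP = 39°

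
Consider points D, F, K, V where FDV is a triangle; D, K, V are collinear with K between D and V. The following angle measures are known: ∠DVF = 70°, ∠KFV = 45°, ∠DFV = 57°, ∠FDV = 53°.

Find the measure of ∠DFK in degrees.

∠DFK = 12°

1. ∠FVK = 70°  [K on ray VD]
2. ∠FKV = 65°  [△FKV]
3. ∠FDK = 53°  [K on ray DV]
4. ∠DKF = 115°  [linear pair at K on DV]
5. ∠DFK = 12°  [△FDK]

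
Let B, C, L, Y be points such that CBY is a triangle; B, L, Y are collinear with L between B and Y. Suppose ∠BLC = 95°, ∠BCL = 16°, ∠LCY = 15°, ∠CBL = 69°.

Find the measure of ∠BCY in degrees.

∠BCY = 31°

1. ∠CLY = 85°  [linear pair at L on BY]
2. ∠CYL = 80°  [△CLY]
3. ∠CBY = 69°  [L on ray BY]
4. ∠BYC = 80°  [L on ray YB]
5. ∠BCY = 31°  [△CBY]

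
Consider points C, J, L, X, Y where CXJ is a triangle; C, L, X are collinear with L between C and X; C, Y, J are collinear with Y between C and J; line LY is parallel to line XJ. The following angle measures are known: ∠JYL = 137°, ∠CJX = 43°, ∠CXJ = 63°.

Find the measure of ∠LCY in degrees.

∠LCY = 74°

1. ∠CYL = 43°  [linear pair at Y on CJ]
2. ∠CLY = 63°  [LY∥XJ, corresponding at L]
3. ∠LCY = 74°  [△CLY]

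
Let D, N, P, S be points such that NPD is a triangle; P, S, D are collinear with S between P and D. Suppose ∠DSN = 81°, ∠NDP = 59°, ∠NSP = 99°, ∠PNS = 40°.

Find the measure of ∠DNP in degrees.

1. ∠NPS = 41°  [△NPS]
2. ∠DPN = 41°  [S on ray PD]
3. ∠DNP = 80°  [△NPD]

∠DNP = 80°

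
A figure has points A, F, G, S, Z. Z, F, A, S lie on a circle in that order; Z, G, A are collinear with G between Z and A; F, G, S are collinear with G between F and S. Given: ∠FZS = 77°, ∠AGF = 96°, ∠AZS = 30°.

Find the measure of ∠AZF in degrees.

∠AZF = 47°

1. ∠FAS = 103°  [cyclic ZFAS, opposite ∠Z+∠A]
2. ∠AFS = 30°  [same arc AS]
3. ∠ASF = 47°  [△FAS]
4. ∠AZF = 47°  [same arc FA]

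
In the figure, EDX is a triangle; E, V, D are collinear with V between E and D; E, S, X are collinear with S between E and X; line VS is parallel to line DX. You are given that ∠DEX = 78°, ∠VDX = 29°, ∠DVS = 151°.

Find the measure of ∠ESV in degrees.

1. ∠SEV = 78°  [V on ED, S on EX]
2. ∠EVS = 29°  [linear pair at V on ED]
3. ∠ESV = 73°  [△EVS]

∠ESV = 73°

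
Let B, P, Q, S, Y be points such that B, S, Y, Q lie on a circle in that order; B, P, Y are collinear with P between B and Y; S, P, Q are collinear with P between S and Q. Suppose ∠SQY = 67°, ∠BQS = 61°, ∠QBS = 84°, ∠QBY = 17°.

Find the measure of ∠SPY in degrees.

∠SPY = 102°

1. ∠BYS = 61°  [same arc BS]
2. ∠QSY = 17°  [same arc YQ]
3. ∠SPY = 102°  [△SPY]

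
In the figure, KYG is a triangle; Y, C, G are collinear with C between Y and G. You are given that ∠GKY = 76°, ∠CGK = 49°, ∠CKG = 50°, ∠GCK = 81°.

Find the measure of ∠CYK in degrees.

∠CYK = 55°

1. ∠KGY = 49°  [C on ray GY]
2. ∠GYK = 55°  [△KYG]
3. ∠CYK = 55°  [C on ray YG]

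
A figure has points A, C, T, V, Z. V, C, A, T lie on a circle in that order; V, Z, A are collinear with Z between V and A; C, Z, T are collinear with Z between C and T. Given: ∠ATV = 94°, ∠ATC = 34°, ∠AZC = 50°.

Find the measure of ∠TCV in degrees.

1. ∠AVC = 34°  [same arc CA]
2. ∠CZV = 130°  [linear pair at Z on VA]
3. ∠TCV = 16°  [△VZC]

∠TCV = 16°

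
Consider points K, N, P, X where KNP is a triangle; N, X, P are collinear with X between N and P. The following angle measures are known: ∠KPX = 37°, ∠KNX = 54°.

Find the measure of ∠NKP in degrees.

∠NKP = 89°

1. ∠KPN = 37°  [X on ray PN]
2. ∠KNP = 54°  [X on ray NP]
3. ∠NKP = 89°  [△KNP]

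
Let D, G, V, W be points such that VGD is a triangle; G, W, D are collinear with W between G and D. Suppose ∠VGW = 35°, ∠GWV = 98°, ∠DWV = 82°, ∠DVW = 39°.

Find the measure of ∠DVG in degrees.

1. ∠DGV = 35°  [W on ray GD]
2. ∠VDW = 59°  [△VWD]
3. ∠GDV = 59°  [W on ray DG]
4. ∠DVG = 86°  [△VGD]

∠DVG = 86°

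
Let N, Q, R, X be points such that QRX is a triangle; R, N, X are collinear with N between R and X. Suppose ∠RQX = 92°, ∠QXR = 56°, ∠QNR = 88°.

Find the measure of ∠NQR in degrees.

1. ∠QRX = 32°  [△QRX]
2. ∠NRQ = 32°  [N on ray RX]
3. ∠NQR = 60°  [△QRN]

∠NQR = 60°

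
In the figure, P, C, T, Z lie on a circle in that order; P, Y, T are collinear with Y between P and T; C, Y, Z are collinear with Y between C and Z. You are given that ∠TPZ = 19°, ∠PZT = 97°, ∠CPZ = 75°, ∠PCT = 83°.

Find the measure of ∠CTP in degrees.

∠CTP = 41°

1. ∠TCZ = 19°  [same arc TZ]
2. ∠CTZ = 105°  [cyclic PCTZ, opposite ∠P+∠T]
3. ∠CZT = 56°  [△CTZ]
4. ∠CPT = 56°  [same arc CT]
5. ∠CTP = 41°  [△PCT]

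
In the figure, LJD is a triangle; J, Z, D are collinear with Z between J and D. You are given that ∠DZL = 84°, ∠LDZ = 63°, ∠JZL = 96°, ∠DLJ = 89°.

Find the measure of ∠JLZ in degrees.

1. ∠JDL = 63°  [Z on ray DJ]
2. ∠DJL = 28°  [△LJD]
3. ∠LJZ = 28°  [Z on ray JD]
4. ∠JLZ = 56°  [△LJZ]

∠JLZ = 56°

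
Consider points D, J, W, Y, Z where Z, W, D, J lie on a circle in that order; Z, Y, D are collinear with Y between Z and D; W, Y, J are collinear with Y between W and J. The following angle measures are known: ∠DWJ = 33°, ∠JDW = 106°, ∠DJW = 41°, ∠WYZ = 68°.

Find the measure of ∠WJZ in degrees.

∠WJZ = 35°

1. ∠JZW = 74°  [cyclic ZWDJ, opposite ∠Z+∠D]
2. ∠DZW = 41°  [same arc WD]
3. ∠JWZ = 71°  [△ZYW]
4. ∠WJZ = 35°  [△ZWJ]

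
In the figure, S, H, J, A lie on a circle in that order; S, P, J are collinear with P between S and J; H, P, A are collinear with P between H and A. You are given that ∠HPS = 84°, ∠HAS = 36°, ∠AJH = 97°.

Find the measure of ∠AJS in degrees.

1. ∠ASH = 83°  [cyclic SHJA, opposite ∠S+∠J]
2. ∠AHS = 61°  [△SHA]
3. ∠AJS = 61°  [same arc SA]

∠AJS = 61°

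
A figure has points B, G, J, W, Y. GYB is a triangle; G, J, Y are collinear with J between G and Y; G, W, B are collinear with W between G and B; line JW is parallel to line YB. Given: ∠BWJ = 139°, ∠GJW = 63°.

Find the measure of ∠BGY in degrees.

∠BGY = 76°

1. ∠GWJ = 41°  [linear pair at W on GB]
2. ∠JGW = 76°  [△GJW]
3. ∠BGY = 76°  [J on GY, W on GB]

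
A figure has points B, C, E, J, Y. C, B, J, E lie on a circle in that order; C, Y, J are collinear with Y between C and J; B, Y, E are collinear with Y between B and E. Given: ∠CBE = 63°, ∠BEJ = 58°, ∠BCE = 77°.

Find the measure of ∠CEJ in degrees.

∠CEJ = 98°

1. ∠BEC = 40°  [△CBE]
2. ∠BCJ = 58°  [same arc BJ]
3. ∠BJC = 40°  [same arc CB]
4. ∠CBJ = 82°  [△CBJ]
5. ∠CEJ = 98°  [cyclic CBJE, opposite ∠B+∠E]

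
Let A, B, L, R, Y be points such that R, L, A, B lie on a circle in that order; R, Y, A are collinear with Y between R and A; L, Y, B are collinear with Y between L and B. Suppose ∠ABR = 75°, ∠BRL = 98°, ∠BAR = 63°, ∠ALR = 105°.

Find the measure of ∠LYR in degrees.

∠LYR = 61°

1. ∠ARB = 42°  [△RAB]
2. ∠BAL = 82°  [cyclic RLAB, opposite ∠R+∠A]
3. ∠BLR = 63°  [same arc RB]
4. ∠ALB = 42°  [same arc AB]
5. ∠ABL = 56°  [△LAB]
6. ∠ARL = 56°  [same arc LA]
7. ∠LYR = 61°  [△RYL]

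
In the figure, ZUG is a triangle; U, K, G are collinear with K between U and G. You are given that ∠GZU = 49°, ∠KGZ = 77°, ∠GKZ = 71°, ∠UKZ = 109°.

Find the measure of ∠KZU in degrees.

1. ∠UGZ = 77°  [K on ray GU]
2. ∠GUZ = 54°  [△ZUG]
3. ∠KUZ = 54°  [K on ray UG]
4. ∠KZU = 17°  [△ZUK]

∠KZU = 17°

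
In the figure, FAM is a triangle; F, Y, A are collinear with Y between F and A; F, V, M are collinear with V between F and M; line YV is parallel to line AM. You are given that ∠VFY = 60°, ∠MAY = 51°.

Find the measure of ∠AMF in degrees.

1. ∠AFM = 60°  [Y on FA, V on FM]
2. ∠FAM = 51°  [Y on ray AF]
3. ∠AMF = 69°  [△FAM]

∠AMF = 69°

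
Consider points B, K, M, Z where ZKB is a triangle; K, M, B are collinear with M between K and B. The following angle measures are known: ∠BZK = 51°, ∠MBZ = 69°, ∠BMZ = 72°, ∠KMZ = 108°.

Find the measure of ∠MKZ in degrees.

1. ∠KBZ = 69°  [M on ray BK]
2. ∠BKZ = 60°  [△ZKB]
3. ∠MKZ = 60°  [M on ray KB]

∠MKZ = 60°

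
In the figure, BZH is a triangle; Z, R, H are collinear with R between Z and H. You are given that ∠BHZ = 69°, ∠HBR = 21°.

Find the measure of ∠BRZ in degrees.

1. ∠BHR = 69°  [R on ray HZ]
2. ∠BRH = 90°  [△BRH]
3. ∠BRZ = 90°  [linear pair at R on ZH]

∠BRZ = 90°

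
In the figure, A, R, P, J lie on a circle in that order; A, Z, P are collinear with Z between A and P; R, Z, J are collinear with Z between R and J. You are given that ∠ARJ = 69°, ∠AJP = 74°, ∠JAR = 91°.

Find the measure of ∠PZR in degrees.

∠PZR = 123°

1. ∠APJ = 69°  [same arc AJ]
2. ∠AJR = 20°  [△ARJ]
3. ∠JAP = 37°  [△APJ]
4. ∠APR = 20°  [same arc AR]
5. ∠JRP = 37°  [same arc PJ]
6. ∠PZR = 123°  [△RZP]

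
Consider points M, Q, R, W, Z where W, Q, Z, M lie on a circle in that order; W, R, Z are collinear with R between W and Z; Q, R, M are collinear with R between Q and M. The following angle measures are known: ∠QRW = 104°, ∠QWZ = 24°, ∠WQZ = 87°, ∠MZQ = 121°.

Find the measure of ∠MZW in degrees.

1. ∠MRZ = 104°  [vertical angles at R]
2. ∠QMZ = 24°  [same arc QZ]
3. ∠MZW = 52°  [△ZRM]

∠MZW = 52°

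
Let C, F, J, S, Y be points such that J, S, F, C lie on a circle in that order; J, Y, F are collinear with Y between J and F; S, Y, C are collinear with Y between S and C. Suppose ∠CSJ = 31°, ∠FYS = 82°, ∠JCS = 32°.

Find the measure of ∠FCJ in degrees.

∠FCJ = 83°

1. ∠CFJ = 31°  [same arc JC]
2. ∠CYJ = 82°  [vertical angles at Y]
3. ∠CJF = 66°  [△JYC]
4. ∠FCJ = 83°  [△JFC]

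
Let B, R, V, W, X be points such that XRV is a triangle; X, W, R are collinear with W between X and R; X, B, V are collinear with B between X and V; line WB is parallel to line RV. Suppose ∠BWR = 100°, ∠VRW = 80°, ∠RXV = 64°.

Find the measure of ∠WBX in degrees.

1. ∠BWX = 80°  [linear pair at W on XR]
2. ∠BXW = 64°  [W on XR, B on XV]
3. ∠WBX = 36°  [△XWB]

∠WBX = 36°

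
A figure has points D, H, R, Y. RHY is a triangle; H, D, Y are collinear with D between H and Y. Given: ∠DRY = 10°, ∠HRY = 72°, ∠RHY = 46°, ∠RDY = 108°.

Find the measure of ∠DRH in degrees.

1. ∠DHR = 46°  [D on ray HY]
2. ∠HDR = 72°  [linear pair at D on HY]
3. ∠DRH = 62°  [△RHD]

∠DRH = 62°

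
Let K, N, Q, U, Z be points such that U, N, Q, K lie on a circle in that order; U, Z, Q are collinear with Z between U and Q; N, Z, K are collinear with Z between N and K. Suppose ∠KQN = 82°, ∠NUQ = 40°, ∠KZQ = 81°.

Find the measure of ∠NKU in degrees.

1. ∠KUN = 98°  [cyclic UNQK, opposite ∠U+∠Q]
2. ∠NZU = 81°  [vertical angles at Z]
3. ∠KNU = 59°  [△UZN]
4. ∠NKU = 23°  [△UNK]

∠NKU = 23°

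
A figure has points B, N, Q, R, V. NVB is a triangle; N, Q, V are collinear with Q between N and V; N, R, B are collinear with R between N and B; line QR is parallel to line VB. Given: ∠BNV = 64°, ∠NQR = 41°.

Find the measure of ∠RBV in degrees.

∠RBV = 75°

1. ∠QNR = 64°  [Q on NV, R on NB]
2. ∠NRQ = 75°  [△NQR]
3. ∠BRQ = 105°  [linear pair at R on NB]
4. ∠RBV = 75°  [QR∥VB, co-interior at B–R]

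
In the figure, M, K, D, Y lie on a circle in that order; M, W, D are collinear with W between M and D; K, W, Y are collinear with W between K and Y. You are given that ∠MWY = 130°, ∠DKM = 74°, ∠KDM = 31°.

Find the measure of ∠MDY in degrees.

∠MDY = 55°

1. ∠DWY = 50°  [linear pair at W on MD]
2. ∠DMK = 75°  [△MKD]
3. ∠DYK = 75°  [same arc KD]
4. ∠MDY = 55°  [△DWY]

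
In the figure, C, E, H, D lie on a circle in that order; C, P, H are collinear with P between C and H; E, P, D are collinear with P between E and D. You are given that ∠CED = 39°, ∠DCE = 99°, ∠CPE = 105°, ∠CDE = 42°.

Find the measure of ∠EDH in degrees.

∠EDH = 36°

1. ∠CHD = 39°  [same arc CD]
2. ∠DPH = 105°  [vertical angles at P]
3. ∠EDH = 36°  [△HPD]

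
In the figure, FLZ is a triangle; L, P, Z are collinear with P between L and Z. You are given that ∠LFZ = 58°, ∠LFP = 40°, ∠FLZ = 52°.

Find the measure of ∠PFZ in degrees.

1. ∠FZL = 70°  [△FLZ]
2. ∠FLP = 52°  [P on ray LZ]
3. ∠FZP = 70°  [P on ray ZL]
4. ∠FPL = 88°  [△FLP]
5. ∠FPZ = 92°  [linear pair at P on LZ]
6. ∠PFZ = 18°  [△FPZ]

∠PFZ = 18°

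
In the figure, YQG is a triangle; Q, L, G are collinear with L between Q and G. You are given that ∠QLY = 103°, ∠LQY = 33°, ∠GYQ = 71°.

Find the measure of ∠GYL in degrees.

∠GYL = 27°

1. ∠GLY = 77°  [linear pair at L on QG]
2. ∠GQY = 33°  [L on ray QG]
3. ∠QGY = 76°  [△YQG]
4. ∠LGY = 76°  [L on ray GQ]
5. ∠GYL = 27°  [△YLG]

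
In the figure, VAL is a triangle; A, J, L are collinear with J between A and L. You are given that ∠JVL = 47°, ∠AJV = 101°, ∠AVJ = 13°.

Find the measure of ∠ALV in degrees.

∠ALV = 54°

1. ∠LJV = 79°  [linear pair at J on AL]
2. ∠JLV = 54°  [△VJL]
3. ∠ALV = 54°  [J on ray LA]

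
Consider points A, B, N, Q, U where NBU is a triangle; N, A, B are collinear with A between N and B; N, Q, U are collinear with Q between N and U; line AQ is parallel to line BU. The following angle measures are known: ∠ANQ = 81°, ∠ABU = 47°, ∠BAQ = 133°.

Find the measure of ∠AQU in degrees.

1. ∠NAQ = 47°  [linear pair at A on NB]
2. ∠AQN = 52°  [△NAQ]
3. ∠AQU = 128°  [linear pair at Q on NU]

∠AQU = 128°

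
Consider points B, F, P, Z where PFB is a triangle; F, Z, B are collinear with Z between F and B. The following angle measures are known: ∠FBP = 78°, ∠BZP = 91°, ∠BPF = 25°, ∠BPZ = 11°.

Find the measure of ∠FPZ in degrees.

1. ∠BFP = 77°  [△PFB]
2. ∠FZP = 89°  [linear pair at Z on FB]
3. ∠PFZ = 77°  [Z on ray FB]
4. ∠FPZ = 14°  [△PFZ]

∠FPZ = 14°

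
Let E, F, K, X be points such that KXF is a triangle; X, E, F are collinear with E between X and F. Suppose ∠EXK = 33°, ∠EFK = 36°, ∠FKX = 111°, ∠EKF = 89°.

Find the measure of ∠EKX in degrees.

∠EKX = 22°

1. ∠FEK = 55°  [△KEF]
2. ∠KEX = 125°  [linear pair at E on XF]
3. ∠EKX = 22°  [△KXE]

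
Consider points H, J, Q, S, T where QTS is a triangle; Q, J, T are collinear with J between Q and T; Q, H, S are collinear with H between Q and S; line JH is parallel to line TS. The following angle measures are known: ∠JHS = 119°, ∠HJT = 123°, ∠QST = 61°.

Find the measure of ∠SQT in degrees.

1. ∠JHQ = 61°  [linear pair at H on QS]
2. ∠HJQ = 57°  [linear pair at J on QT]
3. ∠HQJ = 62°  [△QJH]
4. ∠SQT = 62°  [J on QT, H on QS]

∠SQT = 62°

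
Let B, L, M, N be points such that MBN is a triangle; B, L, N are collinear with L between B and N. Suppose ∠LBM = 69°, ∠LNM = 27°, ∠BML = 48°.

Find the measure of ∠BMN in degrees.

1. ∠MBN = 69°  [L on ray BN]
2. ∠BNM = 27°  [L on ray NB]
3. ∠BMN = 84°  [△MBN]

∠BMN = 84°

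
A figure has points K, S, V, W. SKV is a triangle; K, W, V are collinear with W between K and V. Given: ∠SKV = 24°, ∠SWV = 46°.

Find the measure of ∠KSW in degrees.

∠KSW = 22°

1. ∠SKW = 24°  [W on ray KV]
2. ∠KWS = 134°  [linear pair at W on KV]
3. ∠KSW = 22°  [△SKW]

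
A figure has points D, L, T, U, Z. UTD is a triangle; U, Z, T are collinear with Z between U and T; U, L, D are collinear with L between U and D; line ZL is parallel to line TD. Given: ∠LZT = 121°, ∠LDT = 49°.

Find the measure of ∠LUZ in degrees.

1. ∠LZU = 59°  [linear pair at Z on UT]
2. ∠TDU = 49°  [L on ray DU]
3. ∠DTU = 59°  [ZL∥TD, corresponding at Z]
4. ∠DUT = 72°  [△UTD]
5. ∠LUZ = 72°  [Z on UT, L on UD]

∠LUZ = 72°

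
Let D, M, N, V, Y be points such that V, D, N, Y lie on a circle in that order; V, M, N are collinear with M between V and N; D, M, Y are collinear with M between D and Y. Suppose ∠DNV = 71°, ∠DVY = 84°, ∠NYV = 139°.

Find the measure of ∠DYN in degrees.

1. ∠NDV = 41°  [cyclic VDNY, opposite ∠D+∠Y]
2. ∠DVN = 68°  [△VDN]
3. ∠DYN = 68°  [same arc DN]

∠DYN = 68°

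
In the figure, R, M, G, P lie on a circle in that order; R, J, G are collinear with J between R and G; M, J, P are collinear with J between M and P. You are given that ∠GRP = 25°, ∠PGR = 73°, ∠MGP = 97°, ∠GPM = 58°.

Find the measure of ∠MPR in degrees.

∠MPR = 24°

1. ∠PMR = 73°  [same arc RP]
2. ∠MRP = 83°  [cyclic RMGP, opposite ∠R+∠G]
3. ∠MPR = 24°  [△RMP]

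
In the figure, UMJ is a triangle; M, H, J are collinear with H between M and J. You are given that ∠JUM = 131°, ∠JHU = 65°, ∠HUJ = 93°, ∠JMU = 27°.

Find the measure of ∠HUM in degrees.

1. ∠MHU = 115°  [linear pair at H on MJ]
2. ∠HMU = 27°  [H on ray MJ]
3. ∠HUM = 38°  [△UMH]

∠HUM = 38°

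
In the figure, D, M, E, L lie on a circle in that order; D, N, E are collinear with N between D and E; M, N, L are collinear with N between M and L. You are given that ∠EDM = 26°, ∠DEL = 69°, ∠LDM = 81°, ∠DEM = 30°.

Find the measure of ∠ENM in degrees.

∠ENM = 95°

1. ∠ELM = 26°  [same arc ME]
2. ∠LEM = 99°  [cyclic DMEL, opposite ∠D+∠E]
3. ∠EML = 55°  [△MEL]
4. ∠ENM = 95°  [△MNE]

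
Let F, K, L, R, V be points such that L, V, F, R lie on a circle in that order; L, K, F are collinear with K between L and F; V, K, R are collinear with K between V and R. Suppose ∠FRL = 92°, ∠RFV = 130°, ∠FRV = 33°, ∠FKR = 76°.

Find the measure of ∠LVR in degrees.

1. ∠FLV = 33°  [same arc VF]
2. ∠LKV = 76°  [vertical angles at K]
3. ∠LVR = 71°  [△LKV]

∠LVR = 71°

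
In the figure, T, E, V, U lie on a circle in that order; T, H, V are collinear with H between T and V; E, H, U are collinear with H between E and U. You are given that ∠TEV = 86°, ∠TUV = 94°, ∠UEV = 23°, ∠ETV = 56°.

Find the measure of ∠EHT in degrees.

∠EHT = 61°

1. ∠EVT = 38°  [△TEV]
2. ∠EHV = 119°  [△EHV]
3. ∠EHT = 61°  [linear pair at H on TV]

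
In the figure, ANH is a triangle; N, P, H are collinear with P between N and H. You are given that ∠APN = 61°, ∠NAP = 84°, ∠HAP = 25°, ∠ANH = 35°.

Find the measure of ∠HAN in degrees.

1. ∠APH = 119°  [linear pair at P on NH]
2. ∠AHP = 36°  [△APH]
3. ∠AHN = 36°  [P on ray HN]
4. ∠HAN = 109°  [△ANH]

∠HAN = 109°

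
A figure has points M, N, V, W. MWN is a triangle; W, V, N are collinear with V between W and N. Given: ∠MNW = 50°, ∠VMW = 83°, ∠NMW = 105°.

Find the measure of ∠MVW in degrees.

1. ∠MWN = 25°  [△MWN]
2. ∠MWV = 25°  [V on ray WN]
3. ∠MVW = 72°  [△MWV]

∠MVW = 72°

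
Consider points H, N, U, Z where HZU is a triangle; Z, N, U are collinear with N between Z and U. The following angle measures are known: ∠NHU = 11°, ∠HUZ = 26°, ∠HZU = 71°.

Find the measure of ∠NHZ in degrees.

∠NHZ = 72°

1. ∠HUN = 26°  [N on ray UZ]
2. ∠HZN = 71°  [N on ray ZU]
3. ∠HNU = 143°  [△HNU]
4. ∠HNZ = 37°  [linear pair at N on ZU]
5. ∠NHZ = 72°  [△HZN]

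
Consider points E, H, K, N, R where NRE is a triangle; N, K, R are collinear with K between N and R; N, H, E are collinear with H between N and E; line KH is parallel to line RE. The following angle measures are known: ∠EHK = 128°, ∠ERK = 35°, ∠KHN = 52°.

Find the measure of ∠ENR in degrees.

∠ENR = 93°

1. ∠ERN = 35°  [K on ray RN]
2. ∠NER = 52°  [KH∥RE, corresponding at H]
3. ∠ENR = 93°  [△NRE]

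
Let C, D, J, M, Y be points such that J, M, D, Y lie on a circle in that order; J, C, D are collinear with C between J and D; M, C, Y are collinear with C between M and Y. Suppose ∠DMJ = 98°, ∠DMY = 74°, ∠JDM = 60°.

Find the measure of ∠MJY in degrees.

∠MJY = 96°

1. ∠DYJ = 82°  [cyclic JMDY, opposite ∠M+∠Y]
2. ∠DJY = 74°  [same arc DY]
3. ∠JYM = 60°  [same arc JM]
4. ∠JDY = 24°  [△JDY]
5. ∠JMY = 24°  [same arc JY]
6. ∠MJY = 96°  [△JMY]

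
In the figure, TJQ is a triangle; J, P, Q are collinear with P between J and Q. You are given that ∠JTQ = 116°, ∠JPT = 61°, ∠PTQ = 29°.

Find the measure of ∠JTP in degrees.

∠JTP = 87°

1. ∠QPT = 119°  [linear pair at P on JQ]
2. ∠PQT = 32°  [△TPQ]
3. ∠JQT = 32°  [P on ray QJ]
4. ∠QJT = 32°  [△TJQ]
5. ∠PJT = 32°  [P on ray JQ]
6. ∠JTP = 87°  [△TJP]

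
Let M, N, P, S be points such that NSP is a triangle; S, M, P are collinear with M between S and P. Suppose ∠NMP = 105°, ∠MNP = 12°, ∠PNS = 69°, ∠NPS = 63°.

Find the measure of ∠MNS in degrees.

∠MNS = 57°

1. ∠NMS = 75°  [linear pair at M on SP]
2. ∠NSP = 48°  [△NSP]
3. ∠MSN = 48°  [M on ray SP]
4. ∠MNS = 57°  [△NSM]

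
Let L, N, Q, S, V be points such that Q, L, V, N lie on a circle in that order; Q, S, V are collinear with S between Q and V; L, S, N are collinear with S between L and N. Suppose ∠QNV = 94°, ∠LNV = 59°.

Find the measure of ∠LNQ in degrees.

1. ∠QLV = 86°  [cyclic QLVN, opposite ∠L+∠N]
2. ∠LQV = 59°  [same arc LV]
3. ∠LVQ = 35°  [△QLV]
4. ∠LNQ = 35°  [same arc QL]

∠LNQ = 35°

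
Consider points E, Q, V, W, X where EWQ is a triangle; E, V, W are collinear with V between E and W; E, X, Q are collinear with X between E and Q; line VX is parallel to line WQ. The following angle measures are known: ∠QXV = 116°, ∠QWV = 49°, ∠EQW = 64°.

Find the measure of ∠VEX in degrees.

1. ∠EWQ = 49°  [V on ray WE]
2. ∠QEW = 67°  [△EWQ]
3. ∠VEX = 67°  [V on EW, X on EQ]

∠VEX = 67°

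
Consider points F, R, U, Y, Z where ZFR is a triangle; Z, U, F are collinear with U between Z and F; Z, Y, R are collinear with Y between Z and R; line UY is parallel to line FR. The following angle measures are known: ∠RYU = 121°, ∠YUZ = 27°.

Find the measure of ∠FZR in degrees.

∠FZR = 94°

1. ∠UYZ = 59°  [linear pair at Y on ZR]
2. ∠UZY = 94°  [△ZUY]
3. ∠FZR = 94°  [U on ZF, Y on ZR]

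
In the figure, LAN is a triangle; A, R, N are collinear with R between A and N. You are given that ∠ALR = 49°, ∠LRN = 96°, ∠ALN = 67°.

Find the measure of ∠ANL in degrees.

1. ∠ARL = 84°  [linear pair at R on AN]
2. ∠LAR = 47°  [△LAR]
3. ∠LAN = 47°  [R on ray AN]
4. ∠ANL = 66°  [△LAN]

∠ANL = 66°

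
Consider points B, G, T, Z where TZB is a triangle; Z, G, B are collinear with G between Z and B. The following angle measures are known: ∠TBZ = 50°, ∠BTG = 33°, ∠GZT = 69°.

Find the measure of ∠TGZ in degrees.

∠TGZ = 83°

1. ∠GBT = 50°  [G on ray BZ]
2. ∠BGT = 97°  [△TGB]
3. ∠TGZ = 83°  [linear pair at G on ZB]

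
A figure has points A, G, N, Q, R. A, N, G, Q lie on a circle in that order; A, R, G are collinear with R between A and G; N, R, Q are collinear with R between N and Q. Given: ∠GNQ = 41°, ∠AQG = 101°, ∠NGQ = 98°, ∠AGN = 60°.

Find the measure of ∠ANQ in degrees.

∠ANQ = 38°

1. ∠GAQ = 41°  [same arc GQ]
2. ∠AGQ = 38°  [△AGQ]
3. ∠ANQ = 38°  [same arc AQ]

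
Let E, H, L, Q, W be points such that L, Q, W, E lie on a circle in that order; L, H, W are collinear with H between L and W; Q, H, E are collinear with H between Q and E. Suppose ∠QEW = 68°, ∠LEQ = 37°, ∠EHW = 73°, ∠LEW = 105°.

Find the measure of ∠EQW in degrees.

1. ∠EWL = 39°  [△WHE]
2. ∠ELW = 36°  [△LWE]
3. ∠EQW = 36°  [same arc WE]

∠EQW = 36°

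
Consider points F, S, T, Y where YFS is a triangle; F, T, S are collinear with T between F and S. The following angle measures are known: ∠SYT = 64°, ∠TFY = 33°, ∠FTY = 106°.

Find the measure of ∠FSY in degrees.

∠FSY = 42°

1. ∠STY = 74°  [linear pair at T on FS]
2. ∠TSY = 42°  [△YTS]
3. ∠FSY = 42°  [T on ray SF]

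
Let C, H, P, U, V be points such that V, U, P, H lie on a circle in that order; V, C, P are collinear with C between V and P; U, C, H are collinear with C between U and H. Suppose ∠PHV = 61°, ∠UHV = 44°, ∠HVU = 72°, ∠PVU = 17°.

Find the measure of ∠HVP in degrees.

∠HVP = 55°

1. ∠HUV = 64°  [△VUH]
2. ∠HPV = 64°  [same arc VH]
3. ∠HVP = 55°  [△VPH]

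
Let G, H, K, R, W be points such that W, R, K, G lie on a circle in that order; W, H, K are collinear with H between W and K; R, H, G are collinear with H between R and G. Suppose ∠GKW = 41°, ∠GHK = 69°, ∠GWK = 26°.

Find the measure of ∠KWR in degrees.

1. ∠GRW = 41°  [same arc WG]
2. ∠RHW = 69°  [vertical angles at H]
3. ∠KWR = 70°  [△WHR]

∠KWR = 70°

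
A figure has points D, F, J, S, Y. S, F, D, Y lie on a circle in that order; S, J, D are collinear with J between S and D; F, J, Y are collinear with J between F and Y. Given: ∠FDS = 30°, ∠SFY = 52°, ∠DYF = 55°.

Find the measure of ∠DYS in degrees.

1. ∠DSF = 55°  [same arc FD]
2. ∠DFS = 95°  [△SFD]
3. ∠DYS = 85°  [cyclic SFDY, opposite ∠F+∠Y]

∠DYS = 85°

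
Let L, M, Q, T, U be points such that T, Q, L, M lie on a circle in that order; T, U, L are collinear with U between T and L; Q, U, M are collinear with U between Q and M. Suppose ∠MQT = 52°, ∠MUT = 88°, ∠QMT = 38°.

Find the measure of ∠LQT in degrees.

∠LQT = 106°

1. ∠MLT = 52°  [same arc TM]
2. ∠LTM = 54°  [△TUM]
3. ∠LMT = 74°  [△TLM]
4. ∠LQT = 106°  [cyclic TQLM, opposite ∠Q+∠M]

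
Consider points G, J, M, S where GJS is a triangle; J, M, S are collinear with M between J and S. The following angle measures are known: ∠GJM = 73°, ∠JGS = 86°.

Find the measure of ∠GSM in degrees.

1. ∠GJS = 73°  [M on ray JS]
2. ∠GSJ = 21°  [△GJS]
3. ∠GSM = 21°  [M on ray SJ]

∠GSM = 21°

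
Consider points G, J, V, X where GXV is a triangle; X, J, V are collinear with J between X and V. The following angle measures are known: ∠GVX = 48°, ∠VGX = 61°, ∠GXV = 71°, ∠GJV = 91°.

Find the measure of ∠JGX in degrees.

∠JGX = 20°

1. ∠GXJ = 71°  [J on ray XV]
2. ∠GJX = 89°  [linear pair at J on XV]
3. ∠JGX = 20°  [△GXJ]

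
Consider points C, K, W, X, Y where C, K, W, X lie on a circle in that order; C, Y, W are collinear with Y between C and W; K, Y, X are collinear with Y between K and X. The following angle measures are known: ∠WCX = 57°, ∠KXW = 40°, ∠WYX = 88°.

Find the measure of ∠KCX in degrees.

1. ∠WKX = 57°  [same arc WX]
2. ∠KWX = 83°  [△KWX]
3. ∠KCX = 97°  [cyclic CKWX, opposite ∠C+∠W]

∠KCX = 97°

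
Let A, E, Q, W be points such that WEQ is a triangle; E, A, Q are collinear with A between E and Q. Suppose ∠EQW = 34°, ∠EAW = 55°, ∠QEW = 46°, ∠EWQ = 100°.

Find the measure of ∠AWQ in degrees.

1. ∠AQW = 34°  [A on ray QE]
2. ∠QAW = 125°  [linear pair at A on EQ]
3. ∠AWQ = 21°  [△WAQ]

∠AWQ = 21°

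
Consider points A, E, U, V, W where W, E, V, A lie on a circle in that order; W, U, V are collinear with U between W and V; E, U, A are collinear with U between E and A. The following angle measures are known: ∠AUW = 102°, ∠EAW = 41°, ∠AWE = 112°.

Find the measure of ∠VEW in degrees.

∠VEW = 64°

1. ∠EUV = 102°  [vertical angles at U]
2. ∠EVW = 41°  [same arc WE]
3. ∠AEW = 27°  [△WEA]
4. ∠EUW = 78°  [linear pair at U on WV]
5. ∠EWV = 75°  [△WUE]
6. ∠VEW = 64°  [△WEV]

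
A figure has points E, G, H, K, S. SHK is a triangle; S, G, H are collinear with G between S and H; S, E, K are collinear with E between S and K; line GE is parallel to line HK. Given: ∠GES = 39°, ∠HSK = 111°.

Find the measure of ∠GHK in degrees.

1. ∠HKS = 39°  [GE∥HK, corresponding at E]
2. ∠KHS = 30°  [△SHK]
3. ∠GHK = 30°  [G on ray HS]

∠GHK = 30°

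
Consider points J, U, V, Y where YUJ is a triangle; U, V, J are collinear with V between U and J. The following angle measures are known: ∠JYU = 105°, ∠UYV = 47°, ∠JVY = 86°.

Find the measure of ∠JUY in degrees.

1. ∠UVY = 94°  [linear pair at V on UJ]
2. ∠VUY = 39°  [△YUV]
3. ∠JUY = 39°  [V on ray UJ]

∠JUY = 39°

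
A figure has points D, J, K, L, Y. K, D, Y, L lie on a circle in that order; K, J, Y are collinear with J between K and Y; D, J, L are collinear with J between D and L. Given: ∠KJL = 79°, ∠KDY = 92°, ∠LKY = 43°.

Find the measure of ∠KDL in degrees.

1. ∠KLY = 88°  [cyclic KDYL, opposite ∠D+∠L]
2. ∠KYL = 49°  [△KYL]
3. ∠KDL = 49°  [same arc KL]

∠KDL = 49°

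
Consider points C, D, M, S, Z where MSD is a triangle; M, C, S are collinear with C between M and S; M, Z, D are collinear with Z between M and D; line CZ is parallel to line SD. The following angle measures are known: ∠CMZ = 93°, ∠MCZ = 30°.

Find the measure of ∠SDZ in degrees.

∠SDZ = 57°

1. ∠CZM = 57°  [△MCZ]
2. ∠CZD = 123°  [linear pair at Z on MD]
3. ∠SDZ = 57°  [CZ∥SD, co-interior at D–Z]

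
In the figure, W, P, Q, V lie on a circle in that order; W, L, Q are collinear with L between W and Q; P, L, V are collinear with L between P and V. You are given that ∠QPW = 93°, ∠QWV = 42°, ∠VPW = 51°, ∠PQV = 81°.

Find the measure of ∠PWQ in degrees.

1. ∠QPV = 42°  [same arc QV]
2. ∠PVQ = 57°  [△PQV]
3. ∠PWQ = 57°  [same arc PQ]

∠PWQ = 57°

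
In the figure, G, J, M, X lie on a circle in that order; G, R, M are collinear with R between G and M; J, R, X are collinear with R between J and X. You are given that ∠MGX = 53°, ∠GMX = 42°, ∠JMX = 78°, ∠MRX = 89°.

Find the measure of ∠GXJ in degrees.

∠GXJ = 36°

1. ∠GJX = 42°  [same arc GX]
2. ∠JGX = 102°  [cyclic GJMX, opposite ∠G+∠M]
3. ∠GXJ = 36°  [△GJX]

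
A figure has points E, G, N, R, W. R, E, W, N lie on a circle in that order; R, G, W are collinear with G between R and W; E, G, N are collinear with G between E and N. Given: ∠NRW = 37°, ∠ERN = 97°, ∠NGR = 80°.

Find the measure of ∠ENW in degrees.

1. ∠NEW = 37°  [same arc WN]
2. ∠EWN = 83°  [cyclic REWN, opposite ∠R+∠W]
3. ∠ENW = 60°  [△EWN]

∠ENW = 60°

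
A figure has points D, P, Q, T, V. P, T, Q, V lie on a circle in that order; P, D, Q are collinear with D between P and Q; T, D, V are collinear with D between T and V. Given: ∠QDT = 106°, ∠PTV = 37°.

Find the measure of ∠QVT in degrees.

1. ∠PDV = 106°  [vertical angles at D]
2. ∠PQV = 37°  [same arc PV]
3. ∠QDV = 74°  [linear pair at D on PQ]
4. ∠QVT = 69°  [△QDV]

∠QVT = 69°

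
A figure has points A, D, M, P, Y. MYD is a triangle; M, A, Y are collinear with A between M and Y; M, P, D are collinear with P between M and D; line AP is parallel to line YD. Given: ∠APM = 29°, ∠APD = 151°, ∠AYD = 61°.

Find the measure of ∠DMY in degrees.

1. ∠MDY = 29°  [AP∥YD, corresponding at P]
2. ∠DYM = 61°  [A on ray YM]
3. ∠DMY = 90°  [△MYD]

∠DMY = 90°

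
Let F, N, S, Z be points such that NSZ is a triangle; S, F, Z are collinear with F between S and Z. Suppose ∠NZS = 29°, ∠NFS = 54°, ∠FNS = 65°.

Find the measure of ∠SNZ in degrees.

∠SNZ = 90°

1. ∠FSN = 61°  [△NSF]
2. ∠NSZ = 61°  [F on ray SZ]
3. ∠SNZ = 90°  [△NSZ]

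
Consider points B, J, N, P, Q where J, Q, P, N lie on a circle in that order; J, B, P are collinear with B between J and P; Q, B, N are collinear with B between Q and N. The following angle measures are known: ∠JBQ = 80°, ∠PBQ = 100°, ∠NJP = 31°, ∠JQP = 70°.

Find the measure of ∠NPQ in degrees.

∠NPQ = 88°

1. ∠NBP = 80°  [vertical angles at B]
2. ∠NQP = 31°  [same arc PN]
3. ∠JNP = 110°  [cyclic JQPN, opposite ∠Q+∠N]
4. ∠JPN = 39°  [△JPN]
5. ∠PNQ = 61°  [△PBN]
6. ∠NPQ = 88°  [△QPN]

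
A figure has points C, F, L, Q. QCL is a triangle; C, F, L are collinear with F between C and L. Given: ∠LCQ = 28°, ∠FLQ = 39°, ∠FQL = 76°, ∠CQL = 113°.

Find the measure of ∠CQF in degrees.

1. ∠FCQ = 28°  [F on ray CL]
2. ∠LFQ = 65°  [△QFL]
3. ∠CFQ = 115°  [linear pair at F on CL]
4. ∠CQF = 37°  [△QCF]

∠CQF = 37°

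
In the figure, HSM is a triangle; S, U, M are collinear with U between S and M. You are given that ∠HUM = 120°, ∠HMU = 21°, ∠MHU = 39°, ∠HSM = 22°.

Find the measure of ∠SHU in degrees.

∠SHU = 98°

1. ∠HUS = 60°  [linear pair at U on SM]
2. ∠HSU = 22°  [U on ray SM]
3. ∠SHU = 98°  [△HSU]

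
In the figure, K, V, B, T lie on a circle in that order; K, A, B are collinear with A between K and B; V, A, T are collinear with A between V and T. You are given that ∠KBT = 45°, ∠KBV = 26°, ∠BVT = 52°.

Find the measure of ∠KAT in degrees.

1. ∠KTV = 26°  [same arc KV]
2. ∠BKT = 52°  [same arc BT]
3. ∠KAT = 102°  [△KAT]

∠KAT = 102°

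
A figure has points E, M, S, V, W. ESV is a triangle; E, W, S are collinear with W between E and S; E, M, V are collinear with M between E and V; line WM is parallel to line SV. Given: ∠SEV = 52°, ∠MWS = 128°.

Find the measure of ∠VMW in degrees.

∠VMW = 104°

1. ∠MEW = 52°  [W on ES, M on EV]
2. ∠EWM = 52°  [linear pair at W on ES]
3. ∠EMW = 76°  [△EWM]
4. ∠VMW = 104°  [linear pair at M on EV]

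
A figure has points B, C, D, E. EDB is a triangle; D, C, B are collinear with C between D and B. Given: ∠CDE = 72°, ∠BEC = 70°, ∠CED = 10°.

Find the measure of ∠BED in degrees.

1. ∠DCE = 98°  [△EDC]
2. ∠BDE = 72°  [C on ray DB]
3. ∠BCE = 82°  [linear pair at C on DB]
4. ∠CBE = 28°  [△ECB]
5. ∠DBE = 28°  [C on ray BD]
6. ∠BED = 80°  [△EDB]

∠BED = 80°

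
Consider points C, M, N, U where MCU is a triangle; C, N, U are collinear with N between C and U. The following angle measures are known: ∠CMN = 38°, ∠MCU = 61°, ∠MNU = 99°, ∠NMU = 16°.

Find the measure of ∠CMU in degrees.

∠CMU = 54°

1. ∠MUN = 65°  [△MNU]
2. ∠CUM = 65°  [N on ray UC]
3. ∠CMU = 54°  [△MCU]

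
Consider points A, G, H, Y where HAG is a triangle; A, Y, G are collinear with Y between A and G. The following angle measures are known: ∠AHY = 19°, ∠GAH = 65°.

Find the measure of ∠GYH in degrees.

∠GYH = 84°

1. ∠HAY = 65°  [Y on ray AG]
2. ∠AYH = 96°  [△HAY]
3. ∠GYH = 84°  [linear pair at Y on AG]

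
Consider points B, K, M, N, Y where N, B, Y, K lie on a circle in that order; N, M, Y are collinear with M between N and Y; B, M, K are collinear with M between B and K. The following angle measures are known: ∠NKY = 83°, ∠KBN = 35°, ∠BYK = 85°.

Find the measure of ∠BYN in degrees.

∠BYN = 50°

1. ∠BNK = 95°  [cyclic NBYK, opposite ∠N+∠Y]
2. ∠BKN = 50°  [△NBK]
3. ∠BYN = 50°  [same arc NB]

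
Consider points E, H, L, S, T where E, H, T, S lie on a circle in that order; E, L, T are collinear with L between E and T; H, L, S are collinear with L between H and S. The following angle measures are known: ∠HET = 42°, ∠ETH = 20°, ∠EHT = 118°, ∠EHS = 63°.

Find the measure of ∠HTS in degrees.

∠HTS = 83°

1. ∠ESH = 20°  [same arc EH]
2. ∠HES = 97°  [△EHS]
3. ∠HTS = 83°  [cyclic EHTS, opposite ∠E+∠T]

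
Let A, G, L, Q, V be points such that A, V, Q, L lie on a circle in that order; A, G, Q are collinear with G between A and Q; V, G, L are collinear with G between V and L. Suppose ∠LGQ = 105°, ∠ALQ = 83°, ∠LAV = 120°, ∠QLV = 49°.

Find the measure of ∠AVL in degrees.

∠AVL = 26°

1. ∠AGV = 105°  [vertical angles at G]
2. ∠QAV = 49°  [same arc VQ]
3. ∠AVL = 26°  [△AGV]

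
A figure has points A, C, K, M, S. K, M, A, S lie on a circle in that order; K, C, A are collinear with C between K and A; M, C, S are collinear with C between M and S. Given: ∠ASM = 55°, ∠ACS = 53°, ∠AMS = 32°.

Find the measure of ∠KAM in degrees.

∠KAM = 21°

1. ∠KCM = 53°  [vertical angles at C]
2. ∠ACM = 127°  [linear pair at C on KA]
3. ∠KAM = 21°  [△MCA]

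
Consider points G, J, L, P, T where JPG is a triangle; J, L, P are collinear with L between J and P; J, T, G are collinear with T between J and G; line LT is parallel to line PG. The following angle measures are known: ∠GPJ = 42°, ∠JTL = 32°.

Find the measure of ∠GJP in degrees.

1. ∠JLT = 42°  [LT∥PG, corresponding at L]
2. ∠LJT = 106°  [△JLT]
3. ∠GJP = 106°  [L on JP, T on JG]

∠GJP = 106°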